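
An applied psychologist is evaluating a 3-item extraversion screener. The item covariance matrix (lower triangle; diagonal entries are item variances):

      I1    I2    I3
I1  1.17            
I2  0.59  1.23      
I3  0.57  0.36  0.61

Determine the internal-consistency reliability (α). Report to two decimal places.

α = 0.75

Σσᵢ² = 1.17 + 1.23 + 0.61 = 3.01
Sum of the distinct covariances = 1.52
Var(T) = 3.01 + 2 × 1.52 = 6.05
α = (k/(k−1))·(1 − Σσᵢ²/Var(T)) = (3/2)·(1 − 3.01/6.05) = 0.75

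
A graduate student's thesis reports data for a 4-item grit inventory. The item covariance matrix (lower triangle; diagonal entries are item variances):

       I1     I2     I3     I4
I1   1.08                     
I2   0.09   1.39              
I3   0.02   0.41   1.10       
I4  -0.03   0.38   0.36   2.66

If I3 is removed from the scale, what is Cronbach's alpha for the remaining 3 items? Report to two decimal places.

Remaining items: I1, I2, I4 (k = 3).
sum of item variances = 1.08 + 1.39 + 2.66 = 5.13
σ²_T = 5.13 + 2 × 0.44 = 6.01
α (item deleted) = (3/2)·(1 − 5.13/6.01) = 0.22

Cronbach's alpha = 0.22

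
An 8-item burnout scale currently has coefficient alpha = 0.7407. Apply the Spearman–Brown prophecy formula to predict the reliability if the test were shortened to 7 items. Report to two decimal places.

predicted reliability = 0.71

Length factor m = 7/8 = 0.8750
α' = m·α / (1 − (1−m)·α)
   = 7/8 × 0.7407 / (1 − (1 − 7/8) × 0.7407)
   = 0.6481 / 0.9074 = 0.71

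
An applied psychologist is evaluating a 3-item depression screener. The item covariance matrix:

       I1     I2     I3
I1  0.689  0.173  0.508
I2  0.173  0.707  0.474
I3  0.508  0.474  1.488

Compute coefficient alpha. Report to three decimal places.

Σσ²ᵢ = 0.689 + 0.707 + 1.488 = 2.884
Sum of the distinct covariances = 1.155
σ²_T = 2.884 + 2 × 1.155 = 5.194
α = (k/(k−1))·(1 − Σσ²ᵢ/σ²_T) = (3/2)·(1 − 2.884/5.194) = 0.667

coefficient alpha = 0.667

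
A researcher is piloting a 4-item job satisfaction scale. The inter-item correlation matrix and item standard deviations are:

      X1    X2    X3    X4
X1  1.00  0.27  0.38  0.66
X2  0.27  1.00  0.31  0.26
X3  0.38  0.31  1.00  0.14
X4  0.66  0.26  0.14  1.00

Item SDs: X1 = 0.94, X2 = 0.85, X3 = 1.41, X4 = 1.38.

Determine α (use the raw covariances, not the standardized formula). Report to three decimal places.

α = 0.638

Σσ²ᵢ = 0.94² + 0.85² + 1.41² + 1.38² = 5.4986
Covariances σ_ij = r_ij · s_i · s_j:
  σ(X1,X2) = 0.27 × 0.94 × 0.85 = 0.2157
  σ(X1,X3) = 0.38 × 0.94 × 1.41 = 0.5037
  σ(X1,X4) = 0.66 × 0.94 × 1.38 = 0.8562
  σ(X2,X3) = 0.31 × 0.85 × 1.41 = 0.3715
  σ(X2,X4) = 0.26 × 0.85 × 1.38 = 0.3050
  σ(X3,X4) = 0.14 × 1.41 × 1.38 = 0.2724
σ²_T = Σσ²ᵢ + 2·Σσ_ij = 5.4986 + 2 × 2.5245 = 10.5476
α = (4/3)·(1 − 5.4986/10.5476) = 0.638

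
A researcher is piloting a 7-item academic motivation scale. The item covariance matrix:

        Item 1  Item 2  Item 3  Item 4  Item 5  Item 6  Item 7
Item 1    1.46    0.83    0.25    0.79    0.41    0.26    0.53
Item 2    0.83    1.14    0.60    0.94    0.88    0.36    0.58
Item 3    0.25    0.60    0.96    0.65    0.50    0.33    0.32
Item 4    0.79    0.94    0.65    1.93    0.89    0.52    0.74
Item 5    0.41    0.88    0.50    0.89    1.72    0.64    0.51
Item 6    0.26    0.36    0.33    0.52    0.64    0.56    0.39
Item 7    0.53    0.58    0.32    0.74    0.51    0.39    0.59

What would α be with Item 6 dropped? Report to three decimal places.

α = 0.849

Remaining items: Item 1, Item 2, Item 3, Item 4, Item 5, Item 7 (k = 6).
Σσ²ᵢ = 1.46 + 1.14 + 0.96 + 1.93 + 1.72 + 0.59 = 7.80
σ²_total = 7.80 + 2 × 9.42 = 26.64
α (item deleted) = (6/5)·(1 − 7.80/26.64) = 0.849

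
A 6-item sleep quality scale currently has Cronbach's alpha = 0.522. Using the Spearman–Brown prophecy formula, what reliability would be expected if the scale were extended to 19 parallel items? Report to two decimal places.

Length factor m = 19/6 = 3.1667
α' = m·α / (1 + (m−1)·α)
   = 19/6 × 0.522 / (1 + (19/6 − 1) × 0.522)
   = 1.6530 / 2.1310 = 0.78

predicted reliability = 0.78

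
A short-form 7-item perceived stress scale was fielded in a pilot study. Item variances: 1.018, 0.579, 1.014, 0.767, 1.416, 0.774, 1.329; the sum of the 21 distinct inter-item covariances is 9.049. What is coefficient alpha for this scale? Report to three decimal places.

sum of item variances = 1.018 + 0.579 + 1.014 + 0.767 + 1.416 + 0.774 + 1.329 = 6.897
Sum of distinct covariances = 9.049
σ²_total = sum of item variances + 2·Σcov = 6.897 + 2 × 9.049 = 24.995
α = (7/6)·(1 − 6.897/24.995) = 0.845

coefficient alpha = 0.845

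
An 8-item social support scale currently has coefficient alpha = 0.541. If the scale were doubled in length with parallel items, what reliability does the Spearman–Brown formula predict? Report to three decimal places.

Length factor m = 2
α' = m·α / (1 + (m−1)·α)
   = 2 × 0.541 / (1 + (2 − 1) × 0.541)
   = 1.0820 / 1.5410 = 0.702

predicted reliability = 0.702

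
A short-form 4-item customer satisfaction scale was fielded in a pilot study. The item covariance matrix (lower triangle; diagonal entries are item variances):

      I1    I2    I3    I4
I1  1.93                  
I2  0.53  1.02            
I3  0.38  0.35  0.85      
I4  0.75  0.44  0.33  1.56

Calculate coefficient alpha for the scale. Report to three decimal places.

coefficient alpha = 0.679

sum of item variances = 1.93 + 1.02 + 0.85 + 1.56 = 5.36
Σ_{i<j} σ_ij = 2.78
Var(T) = 5.36 + 2 × 2.78 = 10.92
α = (k/(k−1))·(1 − sum of item variances/Var(T)) = (4/3)·(1 − 5.36/10.92) = 0.679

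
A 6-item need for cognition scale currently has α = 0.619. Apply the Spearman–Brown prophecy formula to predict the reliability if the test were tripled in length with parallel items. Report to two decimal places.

predicted reliability = 0.83

Length factor m = 3
α' = m·α / (1 + (m−1)·α)
   = 3 × 0.619 / (1 + (3 − 1) × 0.619)
   = 1.8570 / 2.2380 = 0.83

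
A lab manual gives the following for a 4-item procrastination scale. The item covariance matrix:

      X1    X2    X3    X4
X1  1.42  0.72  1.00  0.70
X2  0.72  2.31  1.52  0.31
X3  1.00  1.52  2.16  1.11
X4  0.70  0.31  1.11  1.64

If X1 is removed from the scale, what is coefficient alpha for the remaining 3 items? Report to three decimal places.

α = 0.736

Remaining items: X2, X3, X4 (k = 3).
sum of item variances = 2.31 + 2.16 + 1.64 = 6.11
σ²_total = 6.11 + 2 × 2.94 = 11.99
α (item deleted) = (3/2)·(1 − 6.11/11.99) = 0.736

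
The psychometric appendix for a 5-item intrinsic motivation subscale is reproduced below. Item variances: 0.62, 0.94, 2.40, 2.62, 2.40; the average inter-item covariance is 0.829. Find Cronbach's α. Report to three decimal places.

α = 0.811

Σσᵢ² = 0.62 + 0.94 + 2.40 + 2.62 + 2.40 = 8.98
Sum of the 10 distinct covariances = 10 × 0.829 = 8.290
total variance = Σσᵢ² + 2·Σcov = 8.98 + 2 × 8.290 = 25.560
α = (5/4)·(1 − 8.98/25.560) = 0.811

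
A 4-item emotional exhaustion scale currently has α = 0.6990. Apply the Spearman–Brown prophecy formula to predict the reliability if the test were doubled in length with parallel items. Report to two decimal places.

Length factor m = 2
α' = m·α / (1 + (m−1)·α)
   = 2 × 0.6990 / (1 + (2 − 1) × 0.6990)
   = 1.3980 / 1.6990 = 0.82

predicted reliability = 0.82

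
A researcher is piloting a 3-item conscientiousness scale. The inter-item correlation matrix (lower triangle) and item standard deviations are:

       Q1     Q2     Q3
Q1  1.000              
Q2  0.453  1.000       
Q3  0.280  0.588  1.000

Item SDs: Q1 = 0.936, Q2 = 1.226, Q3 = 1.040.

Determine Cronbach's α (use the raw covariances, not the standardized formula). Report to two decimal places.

Σσ²ᵢ = 0.936² + 1.226² + 1.040² = 3.4608
Covariances σ_ij = r_ij · s_i · s_j:
  σ(Q1,Q2) = 0.453 × 0.936 × 1.226 = 0.5198
  σ(Q1,Q3) = 0.280 × 0.936 × 1.040 = 0.2726
  σ(Q2,Q3) = 0.588 × 1.226 × 1.040 = 0.7497
σ²_T = Σσ²ᵢ + 2·Σσ_ij = 3.4608 + 2 × 1.5421 = 6.5450
α = (3/2)·(1 − 3.4608/6.5450) = 0.71

α = 0.71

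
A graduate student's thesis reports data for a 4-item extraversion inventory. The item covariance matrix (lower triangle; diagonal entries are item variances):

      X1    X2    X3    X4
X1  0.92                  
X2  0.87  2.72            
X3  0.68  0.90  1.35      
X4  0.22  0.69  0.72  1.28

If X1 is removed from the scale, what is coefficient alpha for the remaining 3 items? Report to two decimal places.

α = 0.70

Remaining items: X2, X3, X4 (k = 3).
sum of item variances = 2.72 + 1.35 + 1.28 = 5.35
σ²_T = 5.35 + 2 × 2.31 = 9.97
α (item deleted) = (3/2)·(1 − 5.35/9.97) = 0.70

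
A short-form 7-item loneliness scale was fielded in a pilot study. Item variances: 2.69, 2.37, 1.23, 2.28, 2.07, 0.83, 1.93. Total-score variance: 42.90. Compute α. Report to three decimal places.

α = 0.802

Σσ²ᵢ = 2.69 + 2.37 + 1.23 + 2.28 + 2.07 + 0.83 + 1.93 = 13.40
α = (k/(k−1))·(1 − Σσ²ᵢ/total variance) = (7/6)·(1 − 13.40/42.90) = 0.802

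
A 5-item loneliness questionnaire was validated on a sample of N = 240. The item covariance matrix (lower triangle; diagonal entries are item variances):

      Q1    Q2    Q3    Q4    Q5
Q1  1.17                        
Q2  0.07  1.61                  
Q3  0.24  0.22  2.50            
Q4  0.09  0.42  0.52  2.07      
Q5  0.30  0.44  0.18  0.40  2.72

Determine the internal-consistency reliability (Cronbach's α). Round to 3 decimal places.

Cronbach's α = 0.455

Σσ²ᵢ = 1.17 + 1.61 + 2.50 + 2.07 + 2.72 = 10.07
Σ_{i<j} σ_ij = 2.88
σ²_total = 10.07 + 2 × 2.88 = 15.83
α = (k/(k−1))·(1 − Σσ²ᵢ/σ²_total) = (5/4)·(1 − 10.07/15.83) = 0.455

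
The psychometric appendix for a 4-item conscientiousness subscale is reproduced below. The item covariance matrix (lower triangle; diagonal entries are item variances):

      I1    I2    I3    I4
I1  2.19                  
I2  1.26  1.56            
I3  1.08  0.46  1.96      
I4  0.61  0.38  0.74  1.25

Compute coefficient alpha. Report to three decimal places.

α = 0.754

Σσᵢ² = 2.19 + 1.56 + 1.96 + 1.25 = 6.96
Σ_{i<j} σ_ij = 4.53
σ²_total = 6.96 + 2 × 4.53 = 16.02
α = (k/(k−1))·(1 − Σσᵢ²/σ²_total) = (4/3)·(1 − 6.96/16.02) = 0.754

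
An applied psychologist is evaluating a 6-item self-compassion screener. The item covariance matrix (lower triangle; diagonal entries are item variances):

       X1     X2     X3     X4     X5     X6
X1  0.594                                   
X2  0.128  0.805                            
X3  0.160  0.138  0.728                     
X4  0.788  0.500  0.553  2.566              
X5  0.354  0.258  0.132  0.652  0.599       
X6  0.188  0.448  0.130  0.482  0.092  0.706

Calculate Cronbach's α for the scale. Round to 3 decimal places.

Cronbach's α = 0.750

Σσ²ᵢ = 0.594 + 0.805 + 0.728 + 2.566 + 0.599 + 0.706 = 5.998
Sum of off-diagonal covariances = 5.003
σ²_total = 5.998 + 2 × 5.003 = 16.004
α = (k/(k−1))·(1 − Σσ²ᵢ/σ²_total) = (6/5)·(1 − 5.998/16.004) = 0.750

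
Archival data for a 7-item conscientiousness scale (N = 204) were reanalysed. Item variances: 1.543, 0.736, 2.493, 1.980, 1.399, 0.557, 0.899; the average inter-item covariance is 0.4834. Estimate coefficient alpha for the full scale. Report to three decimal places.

ΣVar(i) = 1.543 + 0.736 + 2.493 + 1.980 + 1.399 + 0.557 + 0.899 = 9.607
Sum of the 21 distinct covariances = 21 × 0.4834 = 10.1514
σ²_T = ΣVar(i) + 2·Σcov = 9.607 + 2 × 10.1514 = 29.9098
α = (7/6)·(1 − 9.607/29.9098) = 0.792

α = 0.792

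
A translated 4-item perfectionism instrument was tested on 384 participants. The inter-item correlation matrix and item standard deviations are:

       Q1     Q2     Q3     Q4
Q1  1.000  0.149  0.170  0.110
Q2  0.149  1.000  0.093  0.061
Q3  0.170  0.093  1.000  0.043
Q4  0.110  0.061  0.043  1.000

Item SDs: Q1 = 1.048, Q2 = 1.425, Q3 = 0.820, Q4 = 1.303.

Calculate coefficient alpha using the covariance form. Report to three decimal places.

Σσ²ᵢ = 1.048² + 1.425² + 0.820² + 1.303² = 5.4991
Covariances σ_ij = r_ij · s_i · s_j:
  σ(Q1,Q2) = 0.149 × 1.048 × 1.425 = 0.2225
  σ(Q1,Q3) = 0.170 × 1.048 × 0.820 = 0.1461
  σ(Q1,Q4) = 0.110 × 1.048 × 1.303 = 0.1502
  σ(Q2,Q3) = 0.093 × 1.425 × 0.820 = 0.1087
  σ(Q2,Q4) = 0.061 × 1.425 × 1.303 = 0.1133
  σ(Q3,Q4) = 0.043 × 0.820 × 1.303 = 0.0459
σ²_T = Σσ²ᵢ + 2·Σσ_ij = 5.4991 + 2 × 0.7867 = 7.0725
α = (4/3)·(1 − 5.4991/7.0725) = 0.297

coefficient alpha = 0.297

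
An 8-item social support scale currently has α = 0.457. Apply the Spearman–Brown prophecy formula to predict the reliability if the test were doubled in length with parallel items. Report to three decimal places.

predicted reliability = 0.627

Length factor m = 2
α' = m·α / (1 + (m−1)·α)
   = 2 × 0.457 / (1 + (2 − 1) × 0.457)
   = 0.9140 / 1.4570 = 0.627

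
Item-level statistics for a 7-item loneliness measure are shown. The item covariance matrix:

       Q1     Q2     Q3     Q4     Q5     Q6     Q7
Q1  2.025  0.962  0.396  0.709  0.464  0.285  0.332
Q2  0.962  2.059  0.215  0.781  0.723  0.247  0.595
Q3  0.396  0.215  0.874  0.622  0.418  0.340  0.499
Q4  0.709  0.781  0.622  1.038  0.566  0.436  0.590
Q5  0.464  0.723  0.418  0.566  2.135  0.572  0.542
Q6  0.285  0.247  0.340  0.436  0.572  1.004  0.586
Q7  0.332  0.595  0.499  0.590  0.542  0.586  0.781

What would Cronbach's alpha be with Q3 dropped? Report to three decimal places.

α = 0.780

Remaining items: Q1, Q2, Q4, Q5, Q6, Q7 (k = 6).
Σσᵢ² = 2.025 + 2.059 + 1.038 + 2.135 + 1.004 + 0.781 = 9.042
total variance = 9.042 + 2 × 8.390 = 25.822
α (item deleted) = (6/5)·(1 − 9.042/25.822) = 0.780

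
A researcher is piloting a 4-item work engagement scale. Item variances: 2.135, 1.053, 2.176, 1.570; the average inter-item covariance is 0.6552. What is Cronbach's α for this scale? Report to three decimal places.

α = 0.708

sum of item variances = 2.135 + 1.053 + 2.176 + 1.570 = 6.934
Sum of the 6 distinct covariances = 6 × 0.6552 = 3.9312
σ²_T = sum of item variances + 2·Σcov = 6.934 + 2 × 3.9312 = 14.7964
α = (4/3)·(1 − 6.934/14.7964) = 0.708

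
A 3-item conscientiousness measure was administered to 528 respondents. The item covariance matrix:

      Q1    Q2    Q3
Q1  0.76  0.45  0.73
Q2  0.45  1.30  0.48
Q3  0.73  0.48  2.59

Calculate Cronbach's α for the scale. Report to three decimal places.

Σσ²ᵢ = 0.76 + 1.30 + 2.59 = 4.65
Sum of off-diagonal covariances = 1.66
total variance = 4.65 + 2 × 1.66 = 7.97
α = (k/(k−1))·(1 − Σσ²ᵢ/total variance) = (3/2)·(1 − 4.65/7.97) = 0.625

α = 0.625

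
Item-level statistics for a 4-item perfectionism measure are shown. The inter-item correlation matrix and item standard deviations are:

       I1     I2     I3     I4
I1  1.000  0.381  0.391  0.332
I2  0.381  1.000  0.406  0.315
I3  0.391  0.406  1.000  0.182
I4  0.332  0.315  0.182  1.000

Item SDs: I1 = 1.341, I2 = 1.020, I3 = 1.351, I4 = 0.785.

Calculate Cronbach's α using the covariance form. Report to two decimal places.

Σσ²ᵢ = 1.341² + 1.020² + 1.351² + 0.785² = 5.2801
Covariances σ_ij = r_ij · s_i · s_j:
  σ(I1,I2) = 0.381 × 1.341 × 1.020 = 0.5211
  σ(I1,I3) = 0.391 × 1.341 × 1.351 = 0.7084
  σ(I1,I4) = 0.332 × 1.341 × 0.785 = 0.3495
  σ(I2,I3) = 0.406 × 1.020 × 1.351 = 0.5595
  σ(I2,I4) = 0.315 × 1.020 × 0.785 = 0.2522
  σ(I3,I4) = 0.182 × 1.351 × 0.785 = 0.1930
σ²_T = Σσ²ᵢ + 2·Σσ_ij = 5.2801 + 2 × 2.5837 = 10.4475
α = (4/3)·(1 − 5.2801/10.4475) = 0.66

α = 0.66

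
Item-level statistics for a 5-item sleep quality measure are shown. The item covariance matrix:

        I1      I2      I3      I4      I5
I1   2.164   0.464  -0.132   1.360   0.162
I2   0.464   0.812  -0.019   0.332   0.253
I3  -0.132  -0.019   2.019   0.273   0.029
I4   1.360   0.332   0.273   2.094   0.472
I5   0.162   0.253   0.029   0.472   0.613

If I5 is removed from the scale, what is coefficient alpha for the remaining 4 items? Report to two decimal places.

Remaining items: I1, I2, I3, I4 (k = 4).
Σσᵢ² = 2.164 + 0.812 + 2.019 + 2.094 = 7.089
total variance = 7.089 + 2 × 2.278 = 11.645
α (item deleted) = (4/3)·(1 − 7.089/11.645) = 0.52

coefficient alpha = 0.52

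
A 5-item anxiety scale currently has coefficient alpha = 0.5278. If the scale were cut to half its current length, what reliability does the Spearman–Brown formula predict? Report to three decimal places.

Length factor m = 1/2
α' = m·α / (1 − (1−m)·α)
   = 1/2 × 0.5278 / (1 − (1 − 1/2) × 0.5278)
   = 0.2639 / 0.7361 = 0.359

predicted reliability = 0.359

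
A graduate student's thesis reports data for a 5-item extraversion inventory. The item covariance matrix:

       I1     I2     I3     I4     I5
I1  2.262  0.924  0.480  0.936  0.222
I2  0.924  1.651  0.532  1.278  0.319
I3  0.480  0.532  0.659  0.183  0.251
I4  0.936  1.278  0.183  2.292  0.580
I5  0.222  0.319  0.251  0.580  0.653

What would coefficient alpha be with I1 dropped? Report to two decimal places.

α = 0.73

Remaining items: I2, I3, I4, I5 (k = 4).
Σσ²ᵢ = 1.651 + 0.659 + 2.292 + 0.653 = 5.255
Var(T) = 5.255 + 2 × 3.143 = 11.541
α (item deleted) = (4/3)·(1 − 5.255/11.541) = 0.73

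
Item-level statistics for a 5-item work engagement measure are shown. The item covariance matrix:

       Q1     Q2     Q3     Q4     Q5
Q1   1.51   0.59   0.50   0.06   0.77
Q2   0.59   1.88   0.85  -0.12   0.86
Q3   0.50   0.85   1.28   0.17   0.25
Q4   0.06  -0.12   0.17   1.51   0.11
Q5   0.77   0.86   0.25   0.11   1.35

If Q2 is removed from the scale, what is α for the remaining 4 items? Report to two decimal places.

Remaining items: Q1, Q3, Q4, Q5 (k = 4).
Σσ²ᵢ = 1.51 + 1.28 + 1.51 + 1.35 = 5.65
σ²_T = 5.65 + 2 × 1.86 = 9.37
α (item deleted) = (4/3)·(1 − 5.65/9.37) = 0.53

α = 0.53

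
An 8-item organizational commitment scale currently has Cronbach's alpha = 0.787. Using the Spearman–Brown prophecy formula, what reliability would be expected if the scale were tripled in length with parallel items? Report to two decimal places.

predicted reliability = 0.92

Length factor m = 3
α' = m·α / (1 + (m−1)·α)
   = 3 × 0.787 / (1 + (3 − 1) × 0.787)
   = 2.3610 / 2.5740 = 0.92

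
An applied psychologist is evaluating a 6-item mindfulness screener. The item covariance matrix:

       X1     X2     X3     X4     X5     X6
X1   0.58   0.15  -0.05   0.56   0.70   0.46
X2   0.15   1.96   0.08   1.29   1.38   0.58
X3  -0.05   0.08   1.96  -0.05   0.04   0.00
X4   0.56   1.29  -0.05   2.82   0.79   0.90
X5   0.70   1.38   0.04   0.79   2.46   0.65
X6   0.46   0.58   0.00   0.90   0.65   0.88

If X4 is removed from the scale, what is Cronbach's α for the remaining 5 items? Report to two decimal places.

α = 0.63

Remaining items: X1, X2, X3, X5, X6 (k = 5).
Σσᵢ² = 0.58 + 1.96 + 1.96 + 2.46 + 0.88 = 7.84
σ²_total = 7.84 + 2 × 3.99 = 15.82
α (item deleted) = (5/4)·(1 − 7.84/15.82) = 0.63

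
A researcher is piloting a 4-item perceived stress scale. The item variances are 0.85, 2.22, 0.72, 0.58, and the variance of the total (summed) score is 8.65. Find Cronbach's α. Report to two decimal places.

Cronbach's α = 0.66

Σσ²ᵢ = 0.85 + 2.22 + 0.72 + 0.58 = 4.37
α = (k/(k−1))·(1 − Σσ²ᵢ/σ²_total) = (4/3)·(1 − 4.37/8.65) = 0.66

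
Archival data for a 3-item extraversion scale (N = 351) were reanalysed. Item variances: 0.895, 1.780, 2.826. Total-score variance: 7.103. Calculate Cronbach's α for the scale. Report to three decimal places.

Σσᵢ² = 0.895 + 1.780 + 2.826 = 5.501
α = (k/(k−1))·(1 − Σσᵢ²/σ²_total) = (3/2)·(1 − 5.501/7.103) = 0.338

Cronbach's α = 0.338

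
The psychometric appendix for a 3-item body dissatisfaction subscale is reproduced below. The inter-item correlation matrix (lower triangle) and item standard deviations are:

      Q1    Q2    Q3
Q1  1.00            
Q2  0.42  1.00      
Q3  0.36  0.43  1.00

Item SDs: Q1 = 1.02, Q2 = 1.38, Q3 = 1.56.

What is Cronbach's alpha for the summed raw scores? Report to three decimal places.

α = 0.656

Σσ²ᵢ = 1.02² + 1.38² + 1.56² = 5.3784
Covariances σ_ij = r_ij · s_i · s_j:
  σ(Q1,Q2) = 0.42 × 1.02 × 1.38 = 0.5912
  σ(Q1,Q3) = 0.36 × 1.02 × 1.56 = 0.5728
  σ(Q2,Q3) = 0.43 × 1.38 × 1.56 = 0.9257
σ²_T = Σσ²ᵢ + 2·Σσ_ij = 5.3784 + 2 × 2.0897 = 9.5578
α = (3/2)·(1 − 5.3784/9.5578) = 0.656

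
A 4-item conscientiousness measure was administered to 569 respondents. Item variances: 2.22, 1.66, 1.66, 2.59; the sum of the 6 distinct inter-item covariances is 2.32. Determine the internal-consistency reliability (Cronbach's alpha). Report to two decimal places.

Cronbach's alpha = 0.48

ΣVar(i) = 2.22 + 1.66 + 1.66 + 2.59 = 8.13
Sum of distinct covariances = 2.32
σ²_total = ΣVar(i) + 2·Σcov = 8.13 + 2 × 2.32 = 12.77
α = (4/3)·(1 − 8.13/12.77) = 0.48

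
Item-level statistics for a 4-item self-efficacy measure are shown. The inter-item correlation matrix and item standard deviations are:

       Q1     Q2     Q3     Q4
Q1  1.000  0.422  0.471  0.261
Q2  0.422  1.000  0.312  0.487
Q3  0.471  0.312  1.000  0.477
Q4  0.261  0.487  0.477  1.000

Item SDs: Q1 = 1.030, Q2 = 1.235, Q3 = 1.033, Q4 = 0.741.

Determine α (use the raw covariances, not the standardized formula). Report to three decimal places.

Σσ²ᵢ = 1.030² + 1.235² + 1.033² + 0.741² = 4.2023
Covariances σ_ij = r_ij · s_i · s_j:
  σ(Q1,Q2) = 0.422 × 1.030 × 1.235 = 0.5368
  σ(Q1,Q3) = 0.471 × 1.030 × 1.033 = 0.5011
  σ(Q1,Q4) = 0.261 × 1.030 × 0.741 = 0.1992
  σ(Q2,Q3) = 0.312 × 1.235 × 1.033 = 0.3980
  σ(Q2,Q4) = 0.487 × 1.235 × 0.741 = 0.4457
  σ(Q3,Q4) = 0.477 × 1.033 × 0.741 = 0.3651
σ²_T = Σσ²ᵢ + 2·Σσ_ij = 4.2023 + 2 × 2.4459 = 9.0941
α = (4/3)·(1 − 4.2023/9.0941) = 0.717

α = 0.717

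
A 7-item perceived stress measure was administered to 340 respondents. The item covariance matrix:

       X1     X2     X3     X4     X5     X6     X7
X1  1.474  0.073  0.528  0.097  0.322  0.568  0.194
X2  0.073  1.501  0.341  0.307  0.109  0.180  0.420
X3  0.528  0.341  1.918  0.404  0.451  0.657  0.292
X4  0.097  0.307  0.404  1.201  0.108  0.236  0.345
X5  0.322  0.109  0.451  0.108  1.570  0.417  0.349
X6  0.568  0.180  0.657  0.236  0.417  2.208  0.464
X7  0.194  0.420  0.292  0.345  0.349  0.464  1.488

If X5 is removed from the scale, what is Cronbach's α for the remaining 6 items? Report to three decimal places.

Cronbach's α = 0.613

Remaining items: X1, X2, X3, X4, X6, X7 (k = 6).
sum of item variances = 1.474 + 1.501 + 1.918 + 1.201 + 2.208 + 1.488 = 9.790
σ²_T = 9.790 + 2 × 5.106 = 20.002
α (item deleted) = (6/5)·(1 − 9.790/20.002) = 0.613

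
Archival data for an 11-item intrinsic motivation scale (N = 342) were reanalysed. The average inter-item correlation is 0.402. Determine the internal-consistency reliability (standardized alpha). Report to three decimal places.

standardized alpha = 0.881

Standardized α = k·r̄ / (1 + (k−1)·r̄) = 11 × 0.402 / (1 + 10 × 0.402)
  = 4.4220 / 5.0200 = 0.881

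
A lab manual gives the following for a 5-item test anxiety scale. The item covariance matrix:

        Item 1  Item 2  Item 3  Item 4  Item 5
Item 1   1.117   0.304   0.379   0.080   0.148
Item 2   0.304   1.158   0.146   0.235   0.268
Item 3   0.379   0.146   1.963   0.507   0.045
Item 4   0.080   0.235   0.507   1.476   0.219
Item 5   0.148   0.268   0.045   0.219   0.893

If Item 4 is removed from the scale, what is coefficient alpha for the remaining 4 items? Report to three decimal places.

Remaining items: Item 1, Item 2, Item 3, Item 5 (k = 4).
Σσ²ᵢ = 1.117 + 1.158 + 1.963 + 0.893 = 5.131
total variance = 5.131 + 2 × 1.290 = 7.711
α (item deleted) = (4/3)·(1 − 5.131/7.711) = 0.446

α = 0.446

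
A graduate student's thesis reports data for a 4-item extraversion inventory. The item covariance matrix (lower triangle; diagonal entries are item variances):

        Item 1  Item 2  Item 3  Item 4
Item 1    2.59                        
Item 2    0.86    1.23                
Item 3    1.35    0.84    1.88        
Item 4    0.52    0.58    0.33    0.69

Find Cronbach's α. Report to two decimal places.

Σσ²ᵢ = 2.59 + 1.23 + 1.88 + 0.69 = 6.39
Σ_{i<j} σ_ij = 4.48
total variance = 6.39 + 2 × 4.48 = 15.35
α = (k/(k−1))·(1 − Σσ²ᵢ/total variance) = (4/3)·(1 − 6.39/15.35) = 0.78

Cronbach's α = 0.78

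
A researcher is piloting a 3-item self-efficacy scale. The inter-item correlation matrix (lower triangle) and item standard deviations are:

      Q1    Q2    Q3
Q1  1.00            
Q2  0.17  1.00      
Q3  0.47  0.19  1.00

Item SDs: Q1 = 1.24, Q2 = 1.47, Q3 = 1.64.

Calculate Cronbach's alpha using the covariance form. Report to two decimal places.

Σσ²ᵢ = 1.24² + 1.47² + 1.64² = 6.3881
Covariances σ_ij = r_ij · s_i · s_j:
  σ(Q1,Q2) = 0.17 × 1.24 × 1.47 = 0.3099
  σ(Q1,Q3) = 0.47 × 1.24 × 1.64 = 0.9558
  σ(Q2,Q3) = 0.19 × 1.47 × 1.64 = 0.4581
σ²_T = Σσ²ᵢ + 2·Σσ_ij = 6.3881 + 2 × 1.7238 = 9.8357
α = (3/2)·(1 − 6.3881/9.8357) = 0.53

Cronbach's alpha = 0.53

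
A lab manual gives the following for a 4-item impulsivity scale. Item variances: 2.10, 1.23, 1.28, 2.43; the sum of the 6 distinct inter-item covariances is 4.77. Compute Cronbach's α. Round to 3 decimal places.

α = 0.767

sum of item variances = 2.10 + 1.23 + 1.28 + 2.43 = 7.04
Sum of distinct covariances = 4.77
Var(T) = sum of item variances + 2·Σcov = 7.04 + 2 × 4.77 = 16.58
α = (4/3)·(1 − 7.04/16.58) = 0.767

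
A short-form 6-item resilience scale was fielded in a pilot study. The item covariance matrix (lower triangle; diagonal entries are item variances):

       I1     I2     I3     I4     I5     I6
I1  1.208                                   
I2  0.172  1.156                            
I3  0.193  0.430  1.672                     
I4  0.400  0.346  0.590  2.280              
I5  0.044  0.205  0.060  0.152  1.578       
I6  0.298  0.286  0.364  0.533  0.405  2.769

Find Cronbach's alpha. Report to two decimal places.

Σσ²ᵢ = 1.208 + 1.156 + 1.672 + 2.280 + 1.578 + 2.769 = 10.663
Sum of off-diagonal covariances = 4.478
σ²_T = 10.663 + 2 × 4.478 = 19.619
α = (k/(k−1))·(1 − Σσ²ᵢ/σ²_T) = (6/5)·(1 − 10.663/19.619) = 0.55

Cronbach's alpha = 0.55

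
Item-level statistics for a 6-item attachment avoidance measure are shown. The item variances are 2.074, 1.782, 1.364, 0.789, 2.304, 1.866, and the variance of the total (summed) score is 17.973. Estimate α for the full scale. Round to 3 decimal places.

Σσᵢ² = 2.074 + 1.782 + 1.364 + 0.789 + 2.304 + 1.866 = 10.179
α = (k/(k−1))·(1 − Σσᵢ²/σ²_total) = (6/5)·(1 − 10.179/17.973) = 0.520

α = 0.520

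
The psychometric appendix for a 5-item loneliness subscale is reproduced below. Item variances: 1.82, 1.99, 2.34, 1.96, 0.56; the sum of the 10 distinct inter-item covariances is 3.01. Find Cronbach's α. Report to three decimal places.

Σσᵢ² = 1.82 + 1.99 + 2.34 + 1.96 + 0.56 = 8.67
Sum of distinct covariances = 3.01
σ²_total = Σσᵢ² + 2·Σcov = 8.67 + 2 × 3.01 = 14.69
α = (5/4)·(1 − 8.67/14.69) = 0.512

α = 0.512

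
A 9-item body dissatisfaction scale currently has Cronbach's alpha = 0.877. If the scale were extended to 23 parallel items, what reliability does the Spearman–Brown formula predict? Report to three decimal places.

predicted reliability = 0.948

Length factor m = 23/9 = 2.5556
α' = m·α / (1 + (m−1)·α)
   = 23/9 × 0.877 / (1 + (23/9 − 1) × 0.877)
   = 2.2412 / 2.3642 = 0.948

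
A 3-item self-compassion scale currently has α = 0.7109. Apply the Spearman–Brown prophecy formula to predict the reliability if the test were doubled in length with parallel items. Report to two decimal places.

Length factor m = 2
α' = m·α / (1 + (m−1)·α)
   = 2 × 0.7109 / (1 + (2 − 1) × 0.7109)
   = 1.4218 / 1.7109 = 0.83

predicted reliability = 0.83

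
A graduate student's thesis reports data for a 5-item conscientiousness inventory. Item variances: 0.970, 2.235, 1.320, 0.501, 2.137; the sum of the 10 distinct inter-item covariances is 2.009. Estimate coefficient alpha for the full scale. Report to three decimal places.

Σσ²ᵢ = 0.970 + 2.235 + 1.320 + 0.501 + 2.137 = 7.163
Sum of distinct covariances = 2.009
total variance = Σσ²ᵢ + 2·Σcov = 7.163 + 2 × 2.009 = 11.181
α = (5/4)·(1 − 7.163/11.181) = 0.449

α = 0.449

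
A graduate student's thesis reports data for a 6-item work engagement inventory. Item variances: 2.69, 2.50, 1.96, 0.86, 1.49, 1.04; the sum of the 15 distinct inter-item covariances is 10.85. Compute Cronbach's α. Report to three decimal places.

Σσᵢ² = 2.69 + 2.50 + 1.96 + 0.86 + 1.49 + 1.04 = 10.54
Sum of distinct covariances = 10.85
σ²_T = Σσᵢ² + 2·Σcov = 10.54 + 2 × 10.85 = 32.24
α = (6/5)·(1 − 10.54/32.24) = 0.808

Cronbach's α = 0.808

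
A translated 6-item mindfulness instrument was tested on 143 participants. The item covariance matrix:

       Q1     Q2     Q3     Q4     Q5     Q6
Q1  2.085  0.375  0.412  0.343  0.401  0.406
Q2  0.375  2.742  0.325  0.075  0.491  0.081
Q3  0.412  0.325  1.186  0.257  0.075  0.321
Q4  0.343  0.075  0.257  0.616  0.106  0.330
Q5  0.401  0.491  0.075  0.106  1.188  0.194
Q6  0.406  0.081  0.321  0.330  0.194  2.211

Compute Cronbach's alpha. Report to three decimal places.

α = 0.546

Σσ²ᵢ = 2.085 + 2.742 + 1.186 + 0.616 + 1.188 + 2.211 = 10.028
Sum of the distinct covariances = 4.192
Var(T) = 10.028 + 2 × 4.192 = 18.412
α = (k/(k−1))·(1 − Σσ²ᵢ/Var(T)) = (6/5)·(1 − 10.028/18.412) = 0.546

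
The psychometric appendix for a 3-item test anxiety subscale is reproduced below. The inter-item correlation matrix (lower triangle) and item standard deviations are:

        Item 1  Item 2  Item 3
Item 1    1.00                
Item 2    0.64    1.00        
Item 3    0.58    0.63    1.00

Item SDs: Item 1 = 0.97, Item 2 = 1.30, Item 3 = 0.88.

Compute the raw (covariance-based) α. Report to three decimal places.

α = 0.814

Σσ²ᵢ = 0.97² + 1.30² + 0.88² = 3.4053
Covariances σ_ij = r_ij · s_i · s_j:
  σ(Item 1,Item 2) = 0.64 × 0.97 × 1.30 = 0.8070
  σ(Item 1,Item 3) = 0.58 × 0.97 × 0.88 = 0.4951
  σ(Item 2,Item 3) = 0.63 × 1.30 × 0.88 = 0.7207
σ²_T = Σσ²ᵢ + 2·Σσ_ij = 3.4053 + 2 × 2.0228 = 7.4509
α = (3/2)·(1 − 3.4053/7.4509) = 0.814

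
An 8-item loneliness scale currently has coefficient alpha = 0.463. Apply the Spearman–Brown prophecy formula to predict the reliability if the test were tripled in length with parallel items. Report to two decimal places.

predicted reliability = 0.72

Length factor m = 3
α' = m·α / (1 + (m−1)·α)
   = 3 × 0.463 / (1 + (3 − 1) × 0.463)
   = 1.3890 / 1.9260 = 0.72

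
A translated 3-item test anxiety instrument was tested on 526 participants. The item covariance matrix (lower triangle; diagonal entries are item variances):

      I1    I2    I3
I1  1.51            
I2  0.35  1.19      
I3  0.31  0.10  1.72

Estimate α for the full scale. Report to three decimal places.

Σσ²ᵢ = 1.51 + 1.19 + 1.72 = 4.42
Σ_{i<j} σ_ij = 0.76
total variance = 4.42 + 2 × 0.76 = 5.94
α = (k/(k−1))·(1 − Σσ²ᵢ/total variance) = (3/2)·(1 − 4.42/5.94) = 0.384

α = 0.384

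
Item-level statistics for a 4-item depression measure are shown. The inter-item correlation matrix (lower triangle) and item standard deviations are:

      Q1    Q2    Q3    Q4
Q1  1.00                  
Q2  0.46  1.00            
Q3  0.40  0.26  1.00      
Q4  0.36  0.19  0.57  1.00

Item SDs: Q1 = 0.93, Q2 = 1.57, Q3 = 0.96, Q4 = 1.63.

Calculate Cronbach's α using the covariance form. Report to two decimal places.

Σσ²ᵢ = 0.93² + 1.57² + 0.96² + 1.63² = 6.9083
Covariances σ_ij = r_ij · s_i · s_j:
  σ(Q1,Q2) = 0.46 × 0.93 × 1.57 = 0.6716
  σ(Q1,Q3) = 0.40 × 0.93 × 0.96 = 0.3571
  σ(Q1,Q4) = 0.36 × 0.93 × 1.63 = 0.5457
  σ(Q2,Q3) = 0.26 × 1.57 × 0.96 = 0.3919
  σ(Q2,Q4) = 0.19 × 1.57 × 1.63 = 0.4862
  σ(Q3,Q4) = 0.57 × 0.96 × 1.63 = 0.8919
σ²_T = Σσ²ᵢ + 2·Σσ_ij = 6.9083 + 2 × 3.3444 = 13.5971
α = (4/3)·(1 − 6.9083/13.5971) = 0.66

Cronbach's α = 0.66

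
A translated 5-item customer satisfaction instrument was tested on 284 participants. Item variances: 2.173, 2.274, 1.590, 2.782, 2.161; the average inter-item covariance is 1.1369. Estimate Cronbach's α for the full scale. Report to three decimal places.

Σσ²ᵢ = 2.173 + 2.274 + 1.590 + 2.782 + 2.161 = 10.980
Sum of the 10 distinct covariances = 10 × 1.1369 = 11.3690
σ²_total = Σσ²ᵢ + 2·Σcov = 10.980 + 2 × 11.3690 = 33.7180
α = (5/4)·(1 − 10.980/33.7180) = 0.843

α = 0.843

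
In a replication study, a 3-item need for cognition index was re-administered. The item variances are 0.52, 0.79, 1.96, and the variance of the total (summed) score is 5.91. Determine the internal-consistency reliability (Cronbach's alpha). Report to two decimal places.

Cronbach's alpha = 0.67

ΣVar(i) = 0.52 + 0.79 + 1.96 = 3.27
α = (k/(k−1))·(1 − ΣVar(i)/Var(T)) = (3/2)·(1 − 3.27/5.91) = 0.67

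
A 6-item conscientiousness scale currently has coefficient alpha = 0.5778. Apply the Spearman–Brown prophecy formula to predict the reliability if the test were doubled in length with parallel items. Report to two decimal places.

predicted reliability = 0.73

Length factor m = 2
α' = m·α / (1 + (m−1)·α)
   = 2 × 0.5778 / (1 + (2 − 1) × 0.5778)
   = 1.1556 / 1.5778 = 0.73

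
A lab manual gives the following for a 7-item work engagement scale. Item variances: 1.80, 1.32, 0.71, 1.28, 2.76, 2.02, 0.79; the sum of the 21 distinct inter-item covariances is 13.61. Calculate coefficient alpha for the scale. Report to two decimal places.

coefficient alpha = 0.84

ΣVar(i) = 1.80 + 1.32 + 0.71 + 1.28 + 2.76 + 2.02 + 0.79 = 10.68
Sum of distinct covariances = 13.61
σ²_T = ΣVar(i) + 2·Σcov = 10.68 + 2 × 13.61 = 37.90
α = (7/6)·(1 − 10.68/37.90) = 0.84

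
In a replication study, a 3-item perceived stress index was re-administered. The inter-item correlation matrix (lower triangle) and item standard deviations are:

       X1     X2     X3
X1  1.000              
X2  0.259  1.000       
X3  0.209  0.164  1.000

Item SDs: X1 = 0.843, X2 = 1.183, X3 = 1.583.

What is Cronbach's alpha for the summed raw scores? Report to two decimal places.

Σσ²ᵢ = 0.843² + 1.183² + 1.583² = 4.6160
Covariances σ_ij = r_ij · s_i · s_j:
  σ(X1,X2) = 0.259 × 0.843 × 1.183 = 0.2583
  σ(X1,X3) = 0.209 × 0.843 × 1.583 = 0.2789
  σ(X2,X3) = 0.164 × 1.183 × 1.583 = 0.3071
σ²_T = Σσ²ᵢ + 2·Σσ_ij = 4.6160 + 2 × 0.8443 = 6.3046
α = (3/2)·(1 − 4.6160/6.3046) = 0.40

α = 0.40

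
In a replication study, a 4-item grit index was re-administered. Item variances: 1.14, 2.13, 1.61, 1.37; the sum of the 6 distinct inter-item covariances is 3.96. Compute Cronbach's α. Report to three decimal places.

Σσᵢ² = 1.14 + 2.13 + 1.61 + 1.37 = 6.25
Sum of distinct covariances = 3.96
σ²_T = Σσᵢ² + 2·Σcov = 6.25 + 2 × 3.96 = 14.17
α = (4/3)·(1 − 6.25/14.17) = 0.745

Cronbach's α = 0.745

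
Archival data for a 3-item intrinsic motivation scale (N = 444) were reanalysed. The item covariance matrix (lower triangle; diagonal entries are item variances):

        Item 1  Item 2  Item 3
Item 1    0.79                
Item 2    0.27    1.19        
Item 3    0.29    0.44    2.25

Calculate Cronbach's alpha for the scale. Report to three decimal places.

Cronbach's alpha = 0.482

Σσᵢ² = 0.79 + 1.19 + 2.25 = 4.23
Σ_{i<j} σ_ij = 1.00
σ²_T = 4.23 + 2 × 1.00 = 6.23
α = (k/(k−1))·(1 − Σσᵢ²/σ²_T) = (3/2)·(1 − 4.23/6.23) = 0.482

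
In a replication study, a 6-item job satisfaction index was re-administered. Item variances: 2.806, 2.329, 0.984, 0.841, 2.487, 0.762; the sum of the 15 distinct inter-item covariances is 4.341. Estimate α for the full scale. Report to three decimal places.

α = 0.552

ΣVar(i) = 2.806 + 2.329 + 0.984 + 0.841 + 2.487 + 0.762 = 10.209
Sum of distinct covariances = 4.341
σ²_T = ΣVar(i) + 2·Σcov = 10.209 + 2 × 4.341 = 18.891
α = (6/5)·(1 − 10.209/18.891) = 0.552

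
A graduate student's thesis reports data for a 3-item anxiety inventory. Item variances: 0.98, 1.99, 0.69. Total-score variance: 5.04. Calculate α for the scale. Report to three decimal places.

α = 0.411

ΣVar(i) = 0.98 + 1.99 + 0.69 = 3.66
α = (k/(k−1))·(1 − ΣVar(i)/total variance) = (3/2)·(1 − 3.66/5.04) = 0.411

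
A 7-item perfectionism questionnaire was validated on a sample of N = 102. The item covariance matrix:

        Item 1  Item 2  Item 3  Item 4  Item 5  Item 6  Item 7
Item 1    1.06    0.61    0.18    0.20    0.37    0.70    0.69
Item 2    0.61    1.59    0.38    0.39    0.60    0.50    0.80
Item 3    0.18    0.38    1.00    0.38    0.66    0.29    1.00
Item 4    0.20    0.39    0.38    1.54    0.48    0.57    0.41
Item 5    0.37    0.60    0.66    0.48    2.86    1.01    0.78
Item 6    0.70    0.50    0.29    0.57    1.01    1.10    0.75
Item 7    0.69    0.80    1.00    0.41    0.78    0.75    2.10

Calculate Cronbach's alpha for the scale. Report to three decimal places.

Cronbach's alpha = 0.789

sum of item variances = 1.06 + 1.59 + 1.00 + 1.54 + 2.86 + 1.10 + 2.10 = 11.25
Sum of the distinct covariances = 11.75
Var(T) = 11.25 + 2 × 11.75 = 34.75
α = (k/(k−1))·(1 − sum of item variances/Var(T)) = (7/6)·(1 − 11.25/34.75) = 0.789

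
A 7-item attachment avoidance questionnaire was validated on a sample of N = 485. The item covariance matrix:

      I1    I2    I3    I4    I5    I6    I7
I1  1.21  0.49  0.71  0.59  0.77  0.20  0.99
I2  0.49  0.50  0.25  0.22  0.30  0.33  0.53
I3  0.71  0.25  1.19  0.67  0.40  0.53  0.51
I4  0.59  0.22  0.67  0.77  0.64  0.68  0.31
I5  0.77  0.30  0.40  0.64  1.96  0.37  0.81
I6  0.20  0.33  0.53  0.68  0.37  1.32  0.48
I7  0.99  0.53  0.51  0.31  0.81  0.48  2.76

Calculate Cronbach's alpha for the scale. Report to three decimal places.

α = 0.804

ΣVar(i) = 1.21 + 0.50 + 1.19 + 0.77 + 1.96 + 1.32 + 2.76 = 9.71
Sum of off-diagonal covariances = 10.78
σ²_total = 9.71 + 2 × 10.78 = 31.27
α = (k/(k−1))·(1 − ΣVar(i)/σ²_total) = (7/6)·(1 − 9.71/31.27) = 0.804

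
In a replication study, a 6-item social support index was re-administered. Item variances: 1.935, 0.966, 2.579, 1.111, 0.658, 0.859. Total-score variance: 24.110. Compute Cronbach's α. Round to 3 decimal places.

Σσ²ᵢ = 1.935 + 0.966 + 2.579 + 1.111 + 0.658 + 0.859 = 8.108
α = (k/(k−1))·(1 − Σσ²ᵢ/Var(T)) = (6/5)·(1 − 8.108/24.110) = 0.796

α = 0.796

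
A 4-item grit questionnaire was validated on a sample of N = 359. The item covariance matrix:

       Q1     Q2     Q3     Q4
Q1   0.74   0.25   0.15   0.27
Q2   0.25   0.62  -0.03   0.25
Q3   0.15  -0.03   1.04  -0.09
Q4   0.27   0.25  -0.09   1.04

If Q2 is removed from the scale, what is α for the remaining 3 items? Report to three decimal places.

Remaining items: Q1, Q3, Q4 (k = 3).
Σσ²ᵢ = 0.74 + 1.04 + 1.04 = 2.82
total variance = 2.82 + 2 × 0.33 = 3.48
α (item deleted) = (3/2)·(1 − 2.82/3.48) = 0.284

α = 0.284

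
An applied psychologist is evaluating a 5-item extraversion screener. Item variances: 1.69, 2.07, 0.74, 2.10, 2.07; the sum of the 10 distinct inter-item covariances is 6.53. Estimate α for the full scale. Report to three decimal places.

α = 0.751

ΣVar(i) = 1.69 + 2.07 + 0.74 + 2.10 + 2.07 = 8.67
Sum of distinct covariances = 6.53
σ²_T = ΣVar(i) + 2·Σcov = 8.67 + 2 × 6.53 = 21.73
α = (5/4)·(1 − 8.67/21.73) = 0.751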